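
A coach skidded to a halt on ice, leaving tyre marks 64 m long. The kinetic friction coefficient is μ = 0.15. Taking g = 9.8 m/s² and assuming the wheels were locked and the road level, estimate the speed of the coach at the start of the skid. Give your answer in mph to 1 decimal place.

Initial speed ≈ 30.7 mph

Deceleration a = μg = 0.15 × 9.8 = 1.470 m/s².
v = √(2a·d) = √(2 × 1.470 × 64) = √188.160 = 13.7171 m/s.
= 13.7171 ÷ 0.44704 = 30.684 mph.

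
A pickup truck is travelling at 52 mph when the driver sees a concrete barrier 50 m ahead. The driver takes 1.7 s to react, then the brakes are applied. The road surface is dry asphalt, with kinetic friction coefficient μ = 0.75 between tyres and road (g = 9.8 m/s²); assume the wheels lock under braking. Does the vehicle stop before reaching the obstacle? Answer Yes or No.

No

52 mph × 0.44704 = 23.2461 m/s.
a = μg = 0.75 × 9.8 = 7.350 m/s².
Reaction distance = 23.2461 × 1.7 = 39.518 m.
Braking distance = v²/(2a) = 540.381 / 14.700 = 36.761 m.
Total stopping distance = 39.518 + 36.761 = 76.279 m, vs 50 m available — it cannot stop in time and overshoots by 76.279 − 50 = 26.279 m.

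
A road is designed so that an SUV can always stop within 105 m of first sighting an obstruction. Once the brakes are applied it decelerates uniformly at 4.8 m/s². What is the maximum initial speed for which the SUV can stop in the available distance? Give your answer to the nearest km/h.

v²/(2a) = d ⇒ v = √(2 × 4.800 × 105) = √1008.00 = 31.7490 m/s.
31.7490 m/s × 3.6 = 114.296 km/h.

Maximum speed ≈ 114 km/h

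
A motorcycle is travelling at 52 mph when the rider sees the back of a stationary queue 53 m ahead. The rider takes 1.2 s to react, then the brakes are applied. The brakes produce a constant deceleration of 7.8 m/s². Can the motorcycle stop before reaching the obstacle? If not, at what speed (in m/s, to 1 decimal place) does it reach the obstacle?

52 mph × 0.44704 = 23.2461 m/s.
Reaction distance = 23.2461 × 1.2 = 27.895 m.
Braking distance needed to stop: v²/(2a) = 540.381 / 15.600 = 34.640 m, so total needed = 27.895 + 34.640 = 62.535 m > 53 m — it cannot stop.
Distance remaining when braking begins: 53 − 27.895 = 25.105 m.
v² = v₀² − 2a·d = 540.381 − 2 × 7.800 × 25.105 = 148.743 m²/s².
v = √148.743 = 12.196 m/s.

No — it strikes the obstacle at 12.2 m/s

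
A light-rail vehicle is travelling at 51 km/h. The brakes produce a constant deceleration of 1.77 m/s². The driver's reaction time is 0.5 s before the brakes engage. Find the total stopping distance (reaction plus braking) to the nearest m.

Total stopping distance ≈ 64 m

51 km/h ÷ 3.6 = 14.1667 m/s.
Reaction distance = v·t_r = 14.1667 × 0.5 = 7.083 m.
Braking distance = v²/(2a) = 14.1667² / (2 × 1.770) = 200.695 / 3.540 = 56.694 m.
Total = 7.083 + 56.694 = 63.777 m.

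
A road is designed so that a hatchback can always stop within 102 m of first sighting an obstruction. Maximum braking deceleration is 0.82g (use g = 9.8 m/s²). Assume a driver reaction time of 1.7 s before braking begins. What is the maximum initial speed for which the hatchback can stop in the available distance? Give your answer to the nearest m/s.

a = 0.82 × 9.8 = 8.036 m/s².
Stopping distance: v·t_r + v²/(2a) = 102 with t_r = 1.7 s and a = 8.036 m/s².
So v² + 27.322 v − 1639.34 = 0.
Positive root: v = −a·t_r + √((a·t_r)² + 2a·d) = −13.661 + √(186.623 + 1639.34) = 29.0703 m/s.

Maximum speed ≈ 29 m/s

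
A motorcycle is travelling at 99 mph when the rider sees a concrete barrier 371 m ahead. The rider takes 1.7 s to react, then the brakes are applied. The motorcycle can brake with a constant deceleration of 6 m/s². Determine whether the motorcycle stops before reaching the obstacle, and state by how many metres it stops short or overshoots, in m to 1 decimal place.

Yes — it stops 132.5 m short of the obstacle

99 mph × 0.44704 = 44.2570 m/s.
Reaction distance = 44.2570 × 1.7 = 75.237 m.
Braking distance = v²/(2a) = 1958.682 / 12.000 = 163.224 m.
Total stopping distance = 75.237 + 163.224 = 238.461 m, vs 371 m available — it stops with 371 − 238.461 = 132.539 m to spare.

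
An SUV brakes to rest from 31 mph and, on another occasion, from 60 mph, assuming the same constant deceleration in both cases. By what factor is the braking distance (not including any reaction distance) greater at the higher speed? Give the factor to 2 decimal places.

Factor ≈ 3.75

Braking distance d = v²/(2a), so with a fixed, d ∝ v².
Factor = (60/31)² = 1.9355² = 3.7462.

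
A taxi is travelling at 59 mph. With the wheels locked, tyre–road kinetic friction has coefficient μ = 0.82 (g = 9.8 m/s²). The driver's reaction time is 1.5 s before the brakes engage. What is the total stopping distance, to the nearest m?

Total stopping distance ≈ 83 m

59 mph × 0.44704 = 26.3754 m/s.
a = μg = 0.82 × 9.8 = 8.036 m/s².
Reaction distance = v·t_r = 26.3754 × 1.5 = 39.563 m.
Braking distance = v²/(2a) = 26.3754² / (2 × 8.036) = 695.662 / 16.072 = 43.284 m.
Total = 39.563 + 43.284 = 82.847 m.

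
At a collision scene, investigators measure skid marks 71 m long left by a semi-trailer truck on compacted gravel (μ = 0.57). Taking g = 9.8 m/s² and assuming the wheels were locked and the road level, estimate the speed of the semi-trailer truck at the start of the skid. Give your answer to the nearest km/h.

Deceleration a = μg = 0.57 × 9.8 = 5.586 m/s².
v = √(2a·d) = √(2 × 5.586 × 71) = √793.212 = 28.1640 m/s.
= 28.1640 × 3.6 = 101.390 km/h.

Initial speed ≈ 101 km/h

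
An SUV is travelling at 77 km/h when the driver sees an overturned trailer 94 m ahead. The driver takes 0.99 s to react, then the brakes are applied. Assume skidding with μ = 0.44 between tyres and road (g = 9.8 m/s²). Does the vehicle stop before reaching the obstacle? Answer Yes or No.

77 km/h ÷ 3.6 = 21.3889 m/s.
a = μg = 0.44 × 9.8 = 4.312 m/s².
Reaction distance = 21.3889 × 0.99 = 21.175 m.
Braking distance = v²/(2a) = 457.485 / 8.624 = 53.048 m.
Total stopping distance = 21.175 + 53.048 = 74.223 m, vs 94 m available — it stops with 94 − 74.223 = 19.777 m to spare.

Yes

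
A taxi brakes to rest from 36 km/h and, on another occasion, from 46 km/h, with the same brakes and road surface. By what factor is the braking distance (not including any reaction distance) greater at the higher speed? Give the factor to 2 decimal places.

Braking distance d = v²/(2a), so with a fixed, d ∝ v².
Factor = (46/36)² = 1.2778² = 1.6328.

Factor ≈ 1.63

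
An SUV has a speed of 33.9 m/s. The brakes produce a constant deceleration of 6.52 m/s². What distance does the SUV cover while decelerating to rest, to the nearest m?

Braking distance ≈ 88 m

Braking distance = v²/(2a) = 33.9000² / (2 × 6.520) = 1149.210 / 13.040 = 88.130 m.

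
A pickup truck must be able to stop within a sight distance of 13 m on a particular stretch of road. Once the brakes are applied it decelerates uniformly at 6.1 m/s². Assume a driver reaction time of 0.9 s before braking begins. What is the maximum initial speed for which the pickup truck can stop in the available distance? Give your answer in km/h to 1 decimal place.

Stopping distance: v·t_r + v²/(2a) = 13 with t_r = 0.9 s and a = 6.100 m/s².
So v² + 10.980 v − 158.60 = 0.
Positive root: v = −a·t_r + √((a·t_r)² + 2a·d) = −5.490 + √(30.140 + 158.60) = 8.2483 m/s.
8.2483 m/s × 3.6 = 29.694 km/h.

Maximum speed ≈ 29.7 km/h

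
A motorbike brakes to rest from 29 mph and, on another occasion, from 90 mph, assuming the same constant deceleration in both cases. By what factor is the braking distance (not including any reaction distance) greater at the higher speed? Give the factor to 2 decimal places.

Factor ≈ 9.63

Braking distance d = v²/(2a), so with a fixed, d ∝ v².
Factor = (90/29)² = 3.1034² = 9.6311.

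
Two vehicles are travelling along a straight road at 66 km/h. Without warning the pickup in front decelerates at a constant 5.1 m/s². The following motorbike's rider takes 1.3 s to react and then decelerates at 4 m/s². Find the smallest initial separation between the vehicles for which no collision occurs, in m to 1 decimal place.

66 km/h ÷ 3.6 = 18.3333 m/s.
Leader travels v²/(2a_L) = 336.110 / 10.200 = 32.952 m before stopping.
Follower covers v·t_r = 18.3333 × 1.3 = 23.833 m while reacting, then v²/(2a_F) = 336.110 / 8.000 = 42.014 m while braking, for a total of 23.833 + 42.014 = 65.847 m.
Since a_F ≤ a_L and the follower starts braking later, the follower is never slower than the leader, so the closest approach is when both have stopped.
Minimum gap = 65.847 − 32.952 = 32.895 m.

Minimum gap ≈ 32.9 m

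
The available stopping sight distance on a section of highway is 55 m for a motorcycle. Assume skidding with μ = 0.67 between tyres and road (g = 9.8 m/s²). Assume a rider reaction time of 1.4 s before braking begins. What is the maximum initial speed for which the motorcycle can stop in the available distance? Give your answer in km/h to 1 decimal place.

a = μg = 0.67 × 9.8 = 6.566 m/s².
Stopping distance: v·t_r + v²/(2a) = 55 with t_r = 1.4 s and a = 6.566 m/s².
So v² + 18.385 v − 722.26 = 0.
Positive root: v = −a·t_r + √((a·t_r)² + 2a·d) = −9.192 + √(84.493 + 722.26) = 19.2114 m/s.
19.2114 m/s × 3.6 = 69.161 km/h.

Maximum speed ≈ 69.2 km/h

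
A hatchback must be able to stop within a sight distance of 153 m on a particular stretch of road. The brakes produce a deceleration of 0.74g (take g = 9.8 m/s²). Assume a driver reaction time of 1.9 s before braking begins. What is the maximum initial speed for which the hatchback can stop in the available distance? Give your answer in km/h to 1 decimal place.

a = 0.74 × 9.8 = 7.252 m/s².
Stopping distance: v·t_r + v²/(2a) = 153 with t_r = 1.9 s and a = 7.252 m/s².
So v² + 27.558 v − 2219.11 = 0.
Positive root: v = −a·t_r + √((a·t_r)² + 2a·d) = −13.779 + √(189.861 + 2219.11) = 35.3023 m/s.
35.3023 m/s × 3.6 = 127.088 km/h.

Maximum speed ≈ 127.1 km/h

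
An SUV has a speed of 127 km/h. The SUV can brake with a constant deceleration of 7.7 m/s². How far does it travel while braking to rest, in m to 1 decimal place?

127 km/h ÷ 3.6 = 35.2778 m/s.
Braking distance = v²/(2a) = 35.2778² / (2 × 7.700) = 1244.523 / 15.400 = 80.813 m.

Braking distance ≈ 80.8 m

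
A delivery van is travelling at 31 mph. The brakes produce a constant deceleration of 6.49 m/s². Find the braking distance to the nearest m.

31 mph × 0.44704 = 13.8582 m/s.
Braking distance = v²/(2a) = 13.8582² / (2 × 6.490) = 192.050 / 12.980 = 14.796 m.

Braking distance ≈ 15 m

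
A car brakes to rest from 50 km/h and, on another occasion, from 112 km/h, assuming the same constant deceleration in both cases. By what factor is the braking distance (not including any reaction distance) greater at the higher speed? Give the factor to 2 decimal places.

Braking distance d = v²/(2a), so with a fixed, d ∝ v².
Factor = (112/50)² = 2.2400² = 5.0176.

Factor ≈ 5.02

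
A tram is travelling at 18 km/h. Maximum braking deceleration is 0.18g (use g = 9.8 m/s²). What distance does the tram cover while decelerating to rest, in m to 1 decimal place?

18 km/h ÷ 3.6 = 5.0000 m/s.
a = 0.18 × 9.8 = 1.764 m/s².
Braking distance = v²/(2a) = 5.0000² / (2 × 1.764) = 25.000 / 3.528 = 7.086 m.

Braking distance ≈ 7.1 m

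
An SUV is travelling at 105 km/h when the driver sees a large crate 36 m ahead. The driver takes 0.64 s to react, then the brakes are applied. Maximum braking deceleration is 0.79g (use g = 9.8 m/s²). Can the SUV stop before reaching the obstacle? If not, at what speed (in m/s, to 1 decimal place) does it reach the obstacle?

105 km/h ÷ 3.6 = 29.1667 m/s.
a = 0.79 × 9.8 = 7.742 m/s².
Reaction distance = 29.1667 × 0.64 = 18.667 m.
Braking distance needed to stop: v²/(2a) = 850.696 / 15.484 = 54.940 m, so total needed = 18.667 + 54.940 = 73.607 m > 36 m — it cannot stop.
Distance remaining when braking begins: 36 − 18.667 = 17.333 m.
v² = v₀² − 2a·d = 850.696 − 2 × 7.742 × 17.333 = 582.312 m²/s².
v = √582.312 = 24.131 m/s.

No — it strikes the obstacle at 24.1 m/s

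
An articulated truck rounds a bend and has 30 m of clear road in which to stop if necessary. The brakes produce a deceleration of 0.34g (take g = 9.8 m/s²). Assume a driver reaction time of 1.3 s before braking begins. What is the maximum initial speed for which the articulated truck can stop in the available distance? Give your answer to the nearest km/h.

a = 0.34 × 9.8 = 3.332 m/s².
Stopping distance: v·t_r + v²/(2a) = 30 with t_r = 1.3 s and a = 3.332 m/s².
So v² + 8.663 v − 199.92 = 0.
Positive root: v = −a·t_r + √((a·t_r)² + 2a·d) = −4.332 + √(18.766 + 199.92) = 10.4560 m/s.
10.4560 m/s × 3.6 = 37.642 km/h.

Maximum speed ≈ 38 km/h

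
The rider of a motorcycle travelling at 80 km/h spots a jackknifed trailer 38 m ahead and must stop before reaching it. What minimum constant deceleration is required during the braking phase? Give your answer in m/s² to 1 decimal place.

Required deceleration ≈ 6.5 m/s²

80 km/h ÷ 3.6 = 22.2222 m/s.
v² = 2a·d ⇒ a = v²/(2d) = 22.2222² / (2 × 38.000) = 493.826 / 76.000 = 6.4977 m/s².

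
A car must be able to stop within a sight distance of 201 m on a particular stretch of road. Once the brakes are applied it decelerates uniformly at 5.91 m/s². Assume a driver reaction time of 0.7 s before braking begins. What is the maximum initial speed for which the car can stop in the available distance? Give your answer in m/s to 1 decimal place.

Stopping distance: v·t_r + v²/(2a) = 201 with t_r = 0.7 s and a = 5.910 m/s².
So v² + 8.274 v − 2375.82 = 0.
Positive root: v = −a·t_r + √((a·t_r)² + 2a·d) = −4.137 + √(17.115 + 2375.82) = 44.7806 m/s.

Maximum speed ≈ 44.8 m/s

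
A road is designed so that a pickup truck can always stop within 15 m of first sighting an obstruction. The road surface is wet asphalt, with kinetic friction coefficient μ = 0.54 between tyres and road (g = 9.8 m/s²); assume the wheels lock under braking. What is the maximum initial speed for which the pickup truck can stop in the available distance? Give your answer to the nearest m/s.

a = μg = 0.54 × 9.8 = 5.292 m/s².
v²/(2a) = d ⇒ v = √(2 × 5.292 × 15) = √158.76 = 12.6000 m/s.

Maximum speed ≈ 13 m/s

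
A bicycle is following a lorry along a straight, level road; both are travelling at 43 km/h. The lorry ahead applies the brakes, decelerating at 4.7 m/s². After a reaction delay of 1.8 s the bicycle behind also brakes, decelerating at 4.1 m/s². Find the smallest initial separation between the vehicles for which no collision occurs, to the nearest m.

Minimum gap ≈ 24 m

43 km/h ÷ 3.6 = 11.9444 m/s.
Leader travels v²/(2a_L) = 142.669 / 9.400 = 15.178 m before stopping.
Follower covers v·t_r = 11.9444 × 1.8 = 21.500 m while reacting, then v²/(2a_F) = 142.669 / 8.200 = 17.399 m while braking, for a total of 21.500 + 17.399 = 38.899 m.
Since a_F ≤ a_L and the follower starts braking later, the follower is never slower than the leader, so the closest approach is when both have stopped.
Minimum gap = 38.899 − 15.178 = 23.721 m.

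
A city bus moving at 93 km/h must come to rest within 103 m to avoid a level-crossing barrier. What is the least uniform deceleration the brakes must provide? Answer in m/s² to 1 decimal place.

Required deceleration ≈ 3.2 m/s²

93 km/h ÷ 3.6 = 25.8333 m/s.
v² = 2a·d ⇒ a = v²/(2d) = 25.8333² / (2 × 103.000) = 667.359 / 206.000 = 3.2396 m/s².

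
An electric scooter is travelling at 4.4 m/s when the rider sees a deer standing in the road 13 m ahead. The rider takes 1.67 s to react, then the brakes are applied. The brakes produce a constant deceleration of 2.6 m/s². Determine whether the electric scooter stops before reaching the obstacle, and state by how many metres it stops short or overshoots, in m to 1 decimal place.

Yes — it stops 1.9 m short of the obstacle

Reaction distance = 4.4000 × 1.67 = 7.348 m.
Braking distance = v²/(2a) = 19.360 / 5.200 = 3.723 m.
Total stopping distance = 7.348 + 3.723 = 11.071 m, vs 13 m available — it stops with 13 − 11.071 = 1.929 m to spare.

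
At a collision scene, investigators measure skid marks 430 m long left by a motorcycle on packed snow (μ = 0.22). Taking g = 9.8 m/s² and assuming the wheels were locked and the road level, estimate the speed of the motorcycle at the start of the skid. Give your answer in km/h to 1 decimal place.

Initial speed ≈ 155.0 km/h

Deceleration a = μg = 0.22 × 9.8 = 2.156 m/s².
v = √(2a·d) = √(2 × 2.156 × 430) = √1854.160 = 43.0600 m/s.
= 43.0600 × 3.6 = 155.016 km/h.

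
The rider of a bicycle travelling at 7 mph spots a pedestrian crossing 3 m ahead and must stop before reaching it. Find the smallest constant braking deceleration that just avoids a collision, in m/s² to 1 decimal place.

7 mph × 0.44704 = 3.1293 m/s.
v² = 2a·d ⇒ a = v²/(2d) = 3.1293² / (2 × 3.000) = 9.793 / 6.000 = 1.6322 m/s².

Required deceleration ≈ 1.6 m/s²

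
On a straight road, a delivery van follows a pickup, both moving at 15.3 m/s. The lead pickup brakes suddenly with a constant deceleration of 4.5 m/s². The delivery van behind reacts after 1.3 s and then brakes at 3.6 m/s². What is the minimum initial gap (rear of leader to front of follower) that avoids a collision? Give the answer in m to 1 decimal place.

Leader travels v²/(2a_L) = 234.090 / 9.000 = 26.010 m before stopping.
Follower covers v·t_r = 15.3000 × 1.3 = 19.890 m while reacting, then v²/(2a_F) = 234.090 / 7.200 = 32.513 m while braking, for a total of 19.890 + 32.513 = 52.403 m.
Since a_F ≤ a_L and the follower starts braking later, the follower is never slower than the leader, so the closest approach is when both have stopped.
Minimum gap = 52.403 − 26.010 = 26.393 m.

Minimum gap ≈ 26.4 m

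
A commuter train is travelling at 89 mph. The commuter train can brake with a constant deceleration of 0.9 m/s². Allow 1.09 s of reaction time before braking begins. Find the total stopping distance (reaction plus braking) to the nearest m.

Total stopping distance ≈ 923 m

89 mph × 0.44704 = 39.7866 m/s.
Reaction distance = v·t_r = 39.7866 × 1.09 = 43.367 m.
Braking distance = v²/(2a) = 39.7866² / (2 × 0.900) = 1582.974 / 1.800 = 879.430 m.
Total = 43.367 + 879.430 = 922.797 m.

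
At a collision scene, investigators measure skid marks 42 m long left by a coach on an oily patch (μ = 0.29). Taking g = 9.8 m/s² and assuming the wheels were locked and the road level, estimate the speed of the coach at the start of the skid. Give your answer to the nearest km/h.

Deceleration a = μg = 0.29 × 9.8 = 2.842 m/s².
v = √(2a·d) = √(2 × 2.842 × 42) = √238.728 = 15.4508 m/s.
= 15.4508 × 3.6 = 55.623 km/h.

Initial speed ≈ 56 km/h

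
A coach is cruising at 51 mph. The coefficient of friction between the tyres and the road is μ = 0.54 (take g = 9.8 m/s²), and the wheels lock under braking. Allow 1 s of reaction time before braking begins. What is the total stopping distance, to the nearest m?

Total stopping distance ≈ 72 m

51 mph × 0.44704 = 22.7990 m/s.
a = μg = 0.54 × 9.8 = 5.292 m/s².
Reaction distance = v·t_r = 22.7990 × 1 = 22.799 m.
Braking distance = v²/(2a) = 22.7990² / (2 × 5.292) = 519.794 / 10.584 = 49.111 m.
Total = 22.799 + 49.111 = 71.910 m.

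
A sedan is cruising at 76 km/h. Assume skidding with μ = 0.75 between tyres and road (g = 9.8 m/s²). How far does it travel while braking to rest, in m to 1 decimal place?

Braking distance ≈ 30.3 m

76 km/h ÷ 3.6 = 21.1111 m/s.
a = μg = 0.75 × 9.8 = 7.350 m/s².
Braking distance = v²/(2a) = 21.1111² / (2 × 7.350) = 445.679 / 14.700 = 30.318 m.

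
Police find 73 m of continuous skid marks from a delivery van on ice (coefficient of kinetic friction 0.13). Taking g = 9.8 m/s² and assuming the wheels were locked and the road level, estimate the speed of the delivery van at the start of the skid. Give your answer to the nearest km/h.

Deceleration a = μg = 0.13 × 9.8 = 1.274 m/s².
v = √(2a·d) = √(2 × 1.274 × 73) = √186.004 = 13.6383 m/s.
= 13.6383 × 3.6 = 49.098 km/h.

Initial speed ≈ 49 km/h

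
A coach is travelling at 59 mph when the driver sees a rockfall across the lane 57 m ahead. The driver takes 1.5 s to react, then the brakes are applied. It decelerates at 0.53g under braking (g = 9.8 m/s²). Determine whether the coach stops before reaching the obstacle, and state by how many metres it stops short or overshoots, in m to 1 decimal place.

59 mph × 0.44704 = 26.3754 m/s.
a = 0.53 × 9.8 = 5.194 m/s².
Reaction distance = 26.3754 × 1.5 = 39.563 m.
Braking distance = v²/(2a) = 695.662 / 10.388 = 66.968 m.
Total stopping distance = 39.563 + 66.968 = 106.531 m, vs 57 m available — it cannot stop in time and overshoots by 106.531 − 57 = 49.531 m.

No — it overshoots by 49.5 m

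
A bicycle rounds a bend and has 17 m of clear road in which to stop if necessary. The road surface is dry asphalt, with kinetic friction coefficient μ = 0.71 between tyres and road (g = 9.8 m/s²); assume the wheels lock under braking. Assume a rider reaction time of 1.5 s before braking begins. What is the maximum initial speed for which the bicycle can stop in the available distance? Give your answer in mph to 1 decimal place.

Maximum speed ≈ 18.2 mph

a = μg = 0.71 × 9.8 = 6.958 m/s².
Stopping distance: v·t_r + v²/(2a) = 17 with t_r = 1.5 s and a = 6.958 m/s².
So v² + 20.874 v − 236.57 = 0.
Positive root: v = −a·t_r + √((a·t_r)² + 2a·d) = −10.437 + √(108.931 + 236.57) = 8.1507 m/s.
8.1507 m/s ÷ 0.44704 = 18.233 mph.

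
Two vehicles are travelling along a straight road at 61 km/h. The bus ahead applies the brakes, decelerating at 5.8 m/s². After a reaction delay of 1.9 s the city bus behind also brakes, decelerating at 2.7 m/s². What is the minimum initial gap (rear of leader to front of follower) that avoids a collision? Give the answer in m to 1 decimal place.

61 km/h ÷ 3.6 = 16.9444 m/s.
Leader travels v²/(2a_L) = 287.113 / 11.600 = 24.751 m before stopping.
Follower covers v·t_r = 16.9444 × 1.9 = 32.194 m while reacting, then v²/(2a_F) = 287.113 / 5.400 = 53.169 m while braking, for a total of 32.194 + 53.169 = 85.363 m.
Since a_F ≤ a_L and the follower starts braking later, the follower is never slower than the leader, so the closest approach is when both have stopped.
Minimum gap = 85.363 − 24.751 = 60.612 m.

Minimum gap ≈ 60.6 m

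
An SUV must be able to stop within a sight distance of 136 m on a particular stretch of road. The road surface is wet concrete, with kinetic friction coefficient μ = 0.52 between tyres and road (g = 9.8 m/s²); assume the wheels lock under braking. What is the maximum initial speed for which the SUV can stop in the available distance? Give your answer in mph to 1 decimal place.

Maximum speed ≈ 83.3 mph

a = μg = 0.52 × 9.8 = 5.096 m/s².
v²/(2a) = d ⇒ v = √(2 × 5.096 × 136) = √1386.11 = 37.2305 m/s.
37.2305 m/s ÷ 0.44704 = 83.282 mph.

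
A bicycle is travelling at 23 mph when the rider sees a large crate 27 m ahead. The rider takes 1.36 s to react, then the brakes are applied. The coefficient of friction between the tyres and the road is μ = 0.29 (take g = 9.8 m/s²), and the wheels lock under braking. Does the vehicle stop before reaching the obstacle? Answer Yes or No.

No

23 mph × 0.44704 = 10.2819 m/s.
a = μg = 0.29 × 9.8 = 2.842 m/s².
Reaction distance = 10.2819 × 1.36 = 13.983 m.
Braking distance = v²/(2a) = 105.717 / 5.684 = 18.599 m.
Total stopping distance = 13.983 + 18.599 = 32.582 m, vs 27 m available — it cannot stop in time and overshoots by 32.582 − 27 = 5.582 m.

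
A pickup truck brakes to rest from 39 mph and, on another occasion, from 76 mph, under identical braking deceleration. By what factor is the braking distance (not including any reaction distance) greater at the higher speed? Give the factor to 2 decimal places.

Braking distance d = v²/(2a), so with a fixed, d ∝ v².
Factor = (76/39)² = 1.9487² = 3.7974.

Factor ≈ 3.80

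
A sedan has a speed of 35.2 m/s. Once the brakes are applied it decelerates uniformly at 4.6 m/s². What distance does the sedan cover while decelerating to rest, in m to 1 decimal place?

Braking distance ≈ 134.7 m

Braking distance = v²/(2a) = 35.2000² / (2 × 4.600) = 1239.040 / 9.200 = 134.678 m.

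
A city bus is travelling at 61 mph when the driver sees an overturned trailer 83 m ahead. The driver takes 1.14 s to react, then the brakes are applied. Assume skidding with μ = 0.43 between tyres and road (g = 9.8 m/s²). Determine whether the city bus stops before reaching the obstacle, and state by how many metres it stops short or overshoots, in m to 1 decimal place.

61 mph × 0.44704 = 27.2694 m/s.
a = μg = 0.43 × 9.8 = 4.214 m/s².
Reaction distance = 27.2694 × 1.14 = 31.087 m.
Braking distance = v²/(2a) = 743.620 / 8.428 = 88.232 m.
Total stopping distance = 31.087 + 88.232 = 119.319 m, vs 83 m available — it cannot stop in time and overshoots by 119.319 − 83 = 36.319 m.

No — it overshoots by 36.3 m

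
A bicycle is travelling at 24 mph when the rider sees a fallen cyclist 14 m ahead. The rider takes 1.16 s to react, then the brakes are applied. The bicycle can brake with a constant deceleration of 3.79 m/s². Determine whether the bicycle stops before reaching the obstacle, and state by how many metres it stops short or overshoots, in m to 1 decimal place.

No — it overshoots by 13.6 m

24 mph × 0.44704 = 10.7290 m/s.
Reaction distance = 10.7290 × 1.16 = 12.446 m.
Braking distance = v²/(2a) = 115.111 / 7.580 = 15.186 m.
Total stopping distance = 12.446 + 15.186 = 27.632 m, vs 14 m available — it cannot stop in time and overshoots by 27.632 − 14 = 13.632 m.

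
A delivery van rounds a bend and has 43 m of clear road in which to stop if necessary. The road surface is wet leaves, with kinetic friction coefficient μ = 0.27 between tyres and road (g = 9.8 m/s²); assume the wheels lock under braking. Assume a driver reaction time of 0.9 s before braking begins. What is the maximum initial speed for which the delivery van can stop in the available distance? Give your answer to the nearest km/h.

Maximum speed ≈ 46 km/h

a = μg = 0.27 × 9.8 = 2.646 m/s².
Stopping distance: v·t_r + v²/(2a) = 43 with t_r = 0.9 s and a = 2.646 m/s².
So v² + 4.763 v − 227.56 = 0.
Positive root: v = −a·t_r + √((a·t_r)² + 2a·d) = −2.381 + √(5.669 + 227.56) = 12.8908 m/s.
12.8908 m/s × 3.6 = 46.407 km/h.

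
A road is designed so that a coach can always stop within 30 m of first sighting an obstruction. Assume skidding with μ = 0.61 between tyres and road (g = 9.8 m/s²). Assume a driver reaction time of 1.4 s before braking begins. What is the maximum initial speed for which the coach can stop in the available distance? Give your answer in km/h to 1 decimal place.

a = μg = 0.61 × 9.8 = 5.978 m/s².
Stopping distance: v·t_r + v²/(2a) = 30 with t_r = 1.4 s and a = 5.978 m/s².
So v² + 16.738 v − 358.68 = 0.
Positive root: v = −a·t_r + √((a·t_r)² + 2a·d) = −8.369 + √(70.040 + 358.68) = 12.3366 m/s.
12.3366 m/s × 3.6 = 44.412 km/h.

Maximum speed ≈ 44.4 km/h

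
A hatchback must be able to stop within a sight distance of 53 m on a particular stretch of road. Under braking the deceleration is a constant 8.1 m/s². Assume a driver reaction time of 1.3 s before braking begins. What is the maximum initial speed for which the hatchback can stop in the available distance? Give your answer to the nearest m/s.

Stopping distance: v·t_r + v²/(2a) = 53 with t_r = 1.3 s and a = 8.100 m/s².
So v² + 21.060 v − 858.60 = 0.
Positive root: v = −a·t_r + √((a·t_r)² + 2a·d) = −10.530 + √(110.881 + 858.60) = 20.6065 m/s.

Maximum speed ≈ 21 m/s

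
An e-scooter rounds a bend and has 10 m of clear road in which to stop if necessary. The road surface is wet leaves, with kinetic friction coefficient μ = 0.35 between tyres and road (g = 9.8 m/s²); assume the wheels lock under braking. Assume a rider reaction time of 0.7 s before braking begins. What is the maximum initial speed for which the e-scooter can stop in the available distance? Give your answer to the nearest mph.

Maximum speed ≈ 14 mph

a = μg = 0.35 × 9.8 = 3.430 m/s².
Stopping distance: v·t_r + v²/(2a) = 10 with t_r = 0.7 s and a = 3.430 m/s².
So v² + 4.802 v − 68.60 = 0.
Positive root: v = −a·t_r + √((a·t_r)² + 2a·d) = −2.401 + √(5.765 + 68.60) = 6.2225 m/s.
6.2225 m/s ÷ 0.44704 = 13.919 mph.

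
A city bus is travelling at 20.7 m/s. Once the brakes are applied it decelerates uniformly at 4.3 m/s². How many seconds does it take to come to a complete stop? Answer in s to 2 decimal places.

Braking time ≈ 4.81 s

Braking time = v/a = 20.7000 / 4.300 = 4.814 s.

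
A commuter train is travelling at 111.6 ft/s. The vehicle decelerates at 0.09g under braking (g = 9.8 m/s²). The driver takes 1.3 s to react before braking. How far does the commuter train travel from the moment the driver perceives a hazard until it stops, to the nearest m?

111.6 ft/s × 0.3048 = 34.0157 m/s.
a = 0.09 × 9.8 = 0.882 m/s².
Reaction distance = v·t_r = 34.0157 × 1.3 = 44.220 m.
Braking distance = v²/(2a) = 34.0157² / (2 × 0.882) = 1157.068 / 1.764 = 655.934 m.
Total = 44.220 + 655.934 = 700.154 m.

Total stopping distance ≈ 700 m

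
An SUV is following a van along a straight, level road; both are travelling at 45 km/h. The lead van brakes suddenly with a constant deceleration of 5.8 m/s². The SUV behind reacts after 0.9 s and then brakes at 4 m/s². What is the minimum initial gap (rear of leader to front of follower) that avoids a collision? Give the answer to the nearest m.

Minimum gap ≈ 17 m

45 km/h ÷ 3.6 = 12.5000 m/s.
Leader travels v²/(2a_L) = 156.250 / 11.600 = 13.470 m before stopping.
Follower covers v·t_r = 12.5000 × 0.9 = 11.250 m while reacting, then v²/(2a_F) = 156.250 / 8.000 = 19.531 m while braking, for a total of 11.250 + 19.531 = 30.781 m.
Since a_F ≤ a_L and the follower starts braking later, the follower is never slower than the leader, so the closest approach is when both have stopped.
Minimum gap = 30.781 − 13.470 = 17.311 m.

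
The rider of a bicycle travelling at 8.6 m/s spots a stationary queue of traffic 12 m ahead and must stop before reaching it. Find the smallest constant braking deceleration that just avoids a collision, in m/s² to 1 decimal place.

v² = 2a·d ⇒ a = v²/(2d) = 8.6000² / (2 × 12.000) = 73.960 / 24.000 = 3.0817 m/s².

Required deceleration ≈ 3.1 m/s²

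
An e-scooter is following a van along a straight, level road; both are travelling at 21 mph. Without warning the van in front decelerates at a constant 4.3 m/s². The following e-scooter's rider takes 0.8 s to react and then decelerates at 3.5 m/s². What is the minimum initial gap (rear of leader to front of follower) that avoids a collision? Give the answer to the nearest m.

Minimum gap ≈ 10 m

21 mph × 0.44704 = 9.3878 m/s.
Leader travels v²/(2a_L) = 88.131 / 8.600 = 10.248 m before stopping.
Follower covers v·t_r = 9.3878 × 0.8 = 7.510 m while reacting, then v²/(2a_F) = 88.131 / 7.000 = 12.590 m while braking, for a total of 7.510 + 12.590 = 20.100 m.
Since a_F ≤ a_L and the follower starts braking later, the follower is never slower than the leader, so the closest approach is when both have stopped.
Minimum gap = 20.100 − 10.248 = 9.852 m.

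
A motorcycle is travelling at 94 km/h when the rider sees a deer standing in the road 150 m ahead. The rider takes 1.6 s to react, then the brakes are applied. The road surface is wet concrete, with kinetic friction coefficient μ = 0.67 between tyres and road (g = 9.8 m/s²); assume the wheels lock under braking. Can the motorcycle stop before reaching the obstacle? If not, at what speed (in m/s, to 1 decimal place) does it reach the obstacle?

94 km/h ÷ 3.6 = 26.1111 m/s.
a = μg = 0.67 × 9.8 = 6.566 m/s².
Reaction distance = 26.1111 × 1.6 = 41.778 m.
Braking distance = v²/(2a) = 681.790 / 13.132 = 51.918 m.
Total stopping distance = 41.778 + 51.918 = 93.696 m, vs 150 m available — it stops with 150 − 93.696 = 56.304 m to spare.

Yes — it stops about 56.3 m short of the obstacle, so it never reaches it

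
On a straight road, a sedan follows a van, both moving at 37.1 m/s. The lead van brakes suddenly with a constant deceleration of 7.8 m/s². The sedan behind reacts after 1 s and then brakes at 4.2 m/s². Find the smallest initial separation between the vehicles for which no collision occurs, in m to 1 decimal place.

Minimum gap ≈ 112.7 m

Leader travels v²/(2a_L) = 1376.410 / 15.600 = 88.231 m before stopping.
Follower covers v·t_r = 37.1000 × 1 = 37.100 m while reacting, then v²/(2a_F) = 1376.410 / 8.400 = 163.858 m while braking, for a total of 37.100 + 163.858 = 200.958 m.
Since a_F ≤ a_L and the follower starts braking later, the follower is never slower than the leader, so the closest approach is when both have stopped.
Minimum gap = 200.958 − 88.231 = 112.727 m.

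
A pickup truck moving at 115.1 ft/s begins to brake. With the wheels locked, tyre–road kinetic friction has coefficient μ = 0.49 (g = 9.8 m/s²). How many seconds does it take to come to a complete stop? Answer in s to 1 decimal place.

115.1 ft/s × 0.3048 = 35.0825 m/s.
a = μg = 0.49 × 9.8 = 4.802 m/s².
Braking time = v/a = 35.0825 / 4.802 = 7.306 s.

Braking time ≈ 7.3 s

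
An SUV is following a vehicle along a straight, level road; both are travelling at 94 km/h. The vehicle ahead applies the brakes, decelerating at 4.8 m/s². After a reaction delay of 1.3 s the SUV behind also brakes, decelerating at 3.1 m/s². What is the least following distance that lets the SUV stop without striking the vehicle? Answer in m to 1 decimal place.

Minimum gap ≈ 72.9 m

94 km/h ÷ 3.6 = 26.1111 m/s.
Leader travels v²/(2a_L) = 681.790 / 9.600 = 71.020 m before stopping.
Follower covers v·t_r = 26.1111 × 1.3 = 33.944 m while reacting, then v²/(2a_F) = 681.790 / 6.200 = 109.966 m while braking, for a total of 33.944 + 109.966 = 143.910 m.
Since a_F ≤ a_L and the follower starts braking later, the follower is never slower than the leader, so the closest approach is when both have stopped.
Minimum gap = 143.910 − 71.020 = 72.890 m.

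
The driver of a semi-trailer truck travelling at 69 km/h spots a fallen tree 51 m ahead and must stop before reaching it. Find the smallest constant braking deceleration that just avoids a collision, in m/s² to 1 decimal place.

69 km/h ÷ 3.6 = 19.1667 m/s.
v² = 2a·d ⇒ a = v²/(2d) = 19.1667² / (2 × 51.000) = 367.362 / 102.000 = 3.6016 m/s².

Required deceleration ≈ 3.6 m/s²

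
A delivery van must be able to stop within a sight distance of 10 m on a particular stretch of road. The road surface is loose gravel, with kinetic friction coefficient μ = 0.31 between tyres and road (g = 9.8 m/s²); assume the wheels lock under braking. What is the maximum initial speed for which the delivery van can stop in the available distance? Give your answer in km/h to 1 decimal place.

a = μg = 0.31 × 9.8 = 3.038 m/s².
v²/(2a) = d ⇒ v = √(2 × 3.038 × 10) = √60.76 = 7.7949 m/s.
7.7949 m/s × 3.6 = 28.062 km/h.

Maximum speed ≈ 28.1 km/h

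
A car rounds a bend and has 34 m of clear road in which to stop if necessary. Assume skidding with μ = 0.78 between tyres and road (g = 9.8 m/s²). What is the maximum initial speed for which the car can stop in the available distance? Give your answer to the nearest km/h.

Maximum speed ≈ 82 km/h

a = μg = 0.78 × 9.8 = 7.644 m/s².
v²/(2a) = d ⇒ v = √(2 × 7.644 × 34) = √519.79 = 22.7989 m/s.
22.7989 m/s × 3.6 = 82.076 km/h.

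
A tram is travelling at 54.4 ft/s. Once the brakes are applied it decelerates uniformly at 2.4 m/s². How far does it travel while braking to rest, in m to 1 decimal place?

Braking distance ≈ 57.3 m

54.4 ft/s × 0.3048 = 16.5811 m/s.
Braking distance = v²/(2a) = 16.5811² / (2 × 2.400) = 274.933 / 4.800 = 57.278 m.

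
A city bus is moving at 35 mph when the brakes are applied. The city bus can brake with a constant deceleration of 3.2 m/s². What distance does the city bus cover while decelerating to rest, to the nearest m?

Braking distance ≈ 38 m

35 mph × 0.44704 = 15.6464 m/s.
Braking distance = v²/(2a) = 15.6464² / (2 × 3.200) = 244.810 / 6.400 = 38.252 m.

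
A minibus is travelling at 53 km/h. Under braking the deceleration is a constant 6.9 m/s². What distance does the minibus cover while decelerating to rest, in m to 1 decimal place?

53 km/h ÷ 3.6 = 14.7222 m/s.
Braking distance = v²/(2a) = 14.7222² / (2 × 6.900) = 216.743 / 13.800 = 15.706 m.

Braking distance ≈ 15.7 m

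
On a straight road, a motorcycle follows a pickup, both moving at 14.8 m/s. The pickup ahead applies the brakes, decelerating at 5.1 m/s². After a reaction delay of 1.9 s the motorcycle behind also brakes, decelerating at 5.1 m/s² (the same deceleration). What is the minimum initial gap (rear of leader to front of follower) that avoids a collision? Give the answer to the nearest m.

Leader travels v²/(2a_L) = 219.040 / 10.200 = 21.475 m before stopping.
Follower covers v·t_r = 14.8000 × 1.9 = 28.120 m while reacting, then v²/(2a_F) = 219.040 / 10.200 = 21.475 m while braking, for a total of 28.120 + 21.475 = 49.595 m.
Since a_F ≤ a_L and the follower starts braking later, the follower is never slower than the leader, so the closest approach is when both have stopped.
Minimum gap = 49.595 − 21.475 = 28.120 m.

Minimum gap ≈ 28 m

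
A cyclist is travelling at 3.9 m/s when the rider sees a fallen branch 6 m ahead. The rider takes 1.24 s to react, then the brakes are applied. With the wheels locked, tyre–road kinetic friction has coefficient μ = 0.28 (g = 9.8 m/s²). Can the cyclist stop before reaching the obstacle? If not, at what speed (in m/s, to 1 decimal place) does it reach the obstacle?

a = μg = 0.28 × 9.8 = 2.744 m/s².
Reaction distance = 3.9000 × 1.24 = 4.836 m.
Braking distance needed to stop: v²/(2a) = 15.210 / 5.488 = 2.772 m, so total needed = 4.836 + 2.772 = 7.608 m > 6 m — it cannot stop.
Distance remaining when braking begins: 6 − 4.836 = 1.164 m.
v² = v₀² − 2a·d = 15.210 − 2 × 2.744 × 1.164 = 8.822 m²/s².
v = √8.822 = 2.970 m/s.

No — it strikes the obstacle at 3.0 m/s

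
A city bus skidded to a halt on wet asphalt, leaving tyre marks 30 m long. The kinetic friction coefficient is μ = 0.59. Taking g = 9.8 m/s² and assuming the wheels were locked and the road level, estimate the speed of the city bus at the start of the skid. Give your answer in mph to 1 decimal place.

Initial speed ≈ 41.7 mph

Deceleration a = μg = 0.59 × 9.8 = 5.782 m/s².
v = √(2a·d) = √(2 × 5.782 × 30) = √346.920 = 18.6258 m/s.
= 18.6258 ÷ 0.44704 = 41.665 mph.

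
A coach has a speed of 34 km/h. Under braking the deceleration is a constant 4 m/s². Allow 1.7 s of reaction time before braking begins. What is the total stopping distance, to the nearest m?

Total stopping distance ≈ 27 m

34 km/h ÷ 3.6 = 9.4444 m/s.
Reaction distance = v·t_r = 9.4444 × 1.7 = 16.055 m.
Braking distance = v²/(2a) = 9.4444² / (2 × 4.000) = 89.197 / 8.000 = 11.150 m.
Total = 16.055 + 11.150 = 27.205 m.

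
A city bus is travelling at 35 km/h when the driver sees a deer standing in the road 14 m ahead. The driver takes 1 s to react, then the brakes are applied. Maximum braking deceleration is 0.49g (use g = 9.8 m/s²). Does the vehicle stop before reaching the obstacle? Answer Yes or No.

35 km/h ÷ 3.6 = 9.7222 m/s.
a = 0.49 × 9.8 = 4.802 m/s².
Reaction distance = 9.7222 × 1 = 9.722 m.
Braking distance = v²/(2a) = 94.521 / 9.604 = 9.842 m.
Total stopping distance = 9.722 + 9.842 = 19.564 m, vs 14 m available — it cannot stop in time and overshoots by 19.564 − 14 = 5.564 m.

No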